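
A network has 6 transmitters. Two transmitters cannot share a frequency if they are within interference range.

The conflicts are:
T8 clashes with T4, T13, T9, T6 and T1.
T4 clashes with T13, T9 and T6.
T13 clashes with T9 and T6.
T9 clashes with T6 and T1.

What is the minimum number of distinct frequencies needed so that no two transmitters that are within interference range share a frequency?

T8, T4, T13, T9, T6 are mutually in conflict, so at least 5 frequencies are needed.
5 frequencies suffice: frequency 1 → {T9}; frequency 2 → {T8}; frequency 3 → {T4, T1}; frequency 4 → {T6}; frequency 5 → {T13}. No two conflicting transmitters share a frequency.

5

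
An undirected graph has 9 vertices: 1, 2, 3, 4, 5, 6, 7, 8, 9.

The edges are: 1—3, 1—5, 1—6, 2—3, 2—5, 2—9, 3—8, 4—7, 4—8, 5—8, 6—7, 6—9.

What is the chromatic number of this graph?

The cycle 3-2-9-6-1-3 has odd length 5, so it cannot be 2-colored; at least 3 colors are needed.
3 colors suffice: color red → {3, 4, 5, 6}; color blue → {1, 2, 7, 8}; color green → {9}. No two adjacent vertices share a color.

3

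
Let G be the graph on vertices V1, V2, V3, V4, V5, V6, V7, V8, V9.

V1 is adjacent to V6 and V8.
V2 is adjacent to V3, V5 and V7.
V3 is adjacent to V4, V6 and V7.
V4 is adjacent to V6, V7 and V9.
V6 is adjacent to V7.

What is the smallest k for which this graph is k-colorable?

V3, V4, V6, V7 are mutually adjacent (a clique of size 4), so at least 4 colors are needed.
One proper 4-coloring: V1=2, V2=1, V3=3, V4=4, V5=2, V6=1, V7=2, V8=1, V9=1. Each edge has distinct colors on its endpoints.

4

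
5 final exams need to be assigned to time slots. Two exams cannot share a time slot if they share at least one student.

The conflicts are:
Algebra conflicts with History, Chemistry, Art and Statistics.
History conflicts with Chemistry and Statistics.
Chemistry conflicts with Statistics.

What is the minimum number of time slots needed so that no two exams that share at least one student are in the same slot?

4

Algebra, History, Chemistry, Statistics are mutually in conflict, so at least 4 time slots are needed.
4 time slots suffice: time slot 1 → {Algebra}; time slot 2 → {Chemistry, Art}; time slot 3 → {History}; time slot 4 → {Statistics}. Each listed conflict is separated.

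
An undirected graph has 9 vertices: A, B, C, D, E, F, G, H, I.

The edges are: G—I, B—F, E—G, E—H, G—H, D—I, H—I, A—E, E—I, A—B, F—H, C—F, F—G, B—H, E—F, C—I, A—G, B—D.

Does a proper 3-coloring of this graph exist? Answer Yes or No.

E, G, H, I are pairwise adjacent (a clique of size 4), so at least 4 colors are needed.
So 3 colors are not enough.

No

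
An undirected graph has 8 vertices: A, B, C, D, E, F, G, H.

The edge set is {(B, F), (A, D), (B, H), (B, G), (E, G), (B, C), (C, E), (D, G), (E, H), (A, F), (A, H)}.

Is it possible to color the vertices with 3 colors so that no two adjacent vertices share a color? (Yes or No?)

Yes

The chromatic number is 3. The cycle A-H-B-G-D-A has odd length 5, so it cannot be 2-colored; at least 3 colors are needed.
3 colors suffice: color 1 → {A, B, E}; color 2 → {C, F, G, H}; color 3 → {D}.
That is already a proper 3-coloring.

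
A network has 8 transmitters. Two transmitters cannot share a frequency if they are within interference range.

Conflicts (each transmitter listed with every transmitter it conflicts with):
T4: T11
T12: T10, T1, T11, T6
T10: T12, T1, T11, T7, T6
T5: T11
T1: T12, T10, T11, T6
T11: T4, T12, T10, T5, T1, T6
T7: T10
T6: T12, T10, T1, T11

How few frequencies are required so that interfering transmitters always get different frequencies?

5

T12, T10, T1, T11, T6 pairwise conflict, so at least 5 frequencies are needed.
A valid assignment using 5 frequencies: T4=2, T12=5, T10=2, T5=2, T1=4, T11=1, T7=1, T6=3. Every pair that conflicts lands in different frequencies.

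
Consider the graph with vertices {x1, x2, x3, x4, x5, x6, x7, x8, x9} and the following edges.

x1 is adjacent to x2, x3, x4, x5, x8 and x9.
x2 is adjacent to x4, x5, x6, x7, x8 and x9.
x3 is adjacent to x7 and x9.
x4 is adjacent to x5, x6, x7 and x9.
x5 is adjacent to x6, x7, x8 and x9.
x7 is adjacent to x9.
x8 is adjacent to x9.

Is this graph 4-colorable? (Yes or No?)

x2, x4, x5, x7, x9 are mutually adjacent (a clique of size 5), so at least 5 colors are needed.
So 4 colors are not enough.

No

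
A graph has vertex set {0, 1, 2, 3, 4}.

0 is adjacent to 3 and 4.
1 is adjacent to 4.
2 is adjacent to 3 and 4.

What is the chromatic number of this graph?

2

1 and 4 are adjacent, so at least 2 colors are needed.
A valid assignment using 2 colors: 0=blue, 1=blue, 2=blue, 3=red, 4=red. Every edge joins two different colors.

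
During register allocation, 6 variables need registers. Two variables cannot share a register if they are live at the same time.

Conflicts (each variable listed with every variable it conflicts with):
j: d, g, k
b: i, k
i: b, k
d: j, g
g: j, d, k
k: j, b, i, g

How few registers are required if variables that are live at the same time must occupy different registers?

3

j, g, k are mutually in conflict, so at least 3 registers are needed.
3 registers suffice: register 1 → {d, k}; register 2 → {j, b}; register 3 → {i, g}. No two conflicting variables share a register.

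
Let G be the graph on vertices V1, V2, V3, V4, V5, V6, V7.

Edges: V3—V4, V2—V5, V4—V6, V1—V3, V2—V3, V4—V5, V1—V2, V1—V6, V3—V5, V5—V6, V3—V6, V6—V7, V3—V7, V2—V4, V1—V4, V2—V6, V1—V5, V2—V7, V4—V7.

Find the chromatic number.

6

V1, V2, V3, V4, V5, V6 are mutually adjacent (a clique of size 6), so at least 6 colors are needed.
One proper 6-coloring: V1=5, V2=4, V3=3, V4=2, V5=6, V6=1, V7=5. No two adjacent vertices share a color.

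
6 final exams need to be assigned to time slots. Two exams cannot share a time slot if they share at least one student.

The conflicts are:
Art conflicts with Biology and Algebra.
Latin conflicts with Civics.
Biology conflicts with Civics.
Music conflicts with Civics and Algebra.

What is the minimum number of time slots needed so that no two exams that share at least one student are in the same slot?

3

The cycle Algebra-Music-Civics-Biology-Art-Algebra has odd length 5, so it cannot be 2-colored; at least 3 time slots are needed.
3 time slots suffice: Art=2, Latin=2, Biology=3, Music=2, Civics=1, Algebra=1. Each listed conflict is separated.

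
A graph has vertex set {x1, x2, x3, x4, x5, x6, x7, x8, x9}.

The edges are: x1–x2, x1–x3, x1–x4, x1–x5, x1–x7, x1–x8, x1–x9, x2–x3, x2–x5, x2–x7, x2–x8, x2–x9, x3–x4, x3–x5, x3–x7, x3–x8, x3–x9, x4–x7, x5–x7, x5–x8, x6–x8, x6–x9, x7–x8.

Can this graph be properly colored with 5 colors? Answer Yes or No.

x1, x2, x3, x5, x7, x8 form a clique, so at least 6 colors are needed.
So 5 colors are not enough.

No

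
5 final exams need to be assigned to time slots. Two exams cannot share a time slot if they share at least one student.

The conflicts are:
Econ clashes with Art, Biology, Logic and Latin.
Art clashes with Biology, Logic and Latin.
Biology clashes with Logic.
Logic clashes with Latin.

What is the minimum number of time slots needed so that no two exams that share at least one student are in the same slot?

4

Econ, Art, Logic, Latin all conflict with each other, so at least 4 time slots are needed.
A valid assignment using 4 time slots: Econ=2, Art=1, Biology=4, Logic=3, Latin=4. No two conflicting exams share a time slot.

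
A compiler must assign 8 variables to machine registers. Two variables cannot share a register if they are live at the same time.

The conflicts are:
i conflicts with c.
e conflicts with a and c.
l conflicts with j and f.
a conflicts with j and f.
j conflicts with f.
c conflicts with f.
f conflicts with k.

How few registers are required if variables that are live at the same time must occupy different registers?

3

l, j, f pairwise conflict, so at least 3 registers are needed.
3 registers suffice: register 1 → {i, e, f}; register 2 → {l, a, c, k}; register 3 → {j}. Every pair that conflicts lands in different registers.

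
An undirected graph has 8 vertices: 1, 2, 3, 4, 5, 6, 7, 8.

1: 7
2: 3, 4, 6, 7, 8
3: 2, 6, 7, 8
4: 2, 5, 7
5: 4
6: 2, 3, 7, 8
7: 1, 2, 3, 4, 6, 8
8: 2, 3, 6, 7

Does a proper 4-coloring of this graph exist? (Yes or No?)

No

2, 3, 6, 7, 8 form a clique, so at least 5 colors are needed.
So 4 colors are not enough.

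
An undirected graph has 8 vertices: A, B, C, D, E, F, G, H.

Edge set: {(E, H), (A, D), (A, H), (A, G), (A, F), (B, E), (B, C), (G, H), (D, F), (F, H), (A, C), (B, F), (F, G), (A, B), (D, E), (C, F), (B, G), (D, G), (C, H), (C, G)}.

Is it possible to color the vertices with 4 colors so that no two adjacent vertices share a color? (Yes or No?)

No

A, C, F, G, H form a clique, so at least 5 colors are needed.
So 4 colors are not enough.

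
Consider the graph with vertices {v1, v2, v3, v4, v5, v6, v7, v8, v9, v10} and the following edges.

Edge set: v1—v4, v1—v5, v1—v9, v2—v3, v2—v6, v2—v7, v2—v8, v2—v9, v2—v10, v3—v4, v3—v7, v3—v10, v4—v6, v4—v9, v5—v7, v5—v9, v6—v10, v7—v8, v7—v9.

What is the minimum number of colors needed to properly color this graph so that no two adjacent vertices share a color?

v1, v4, v9 form a triangle, so at least 3 colors are needed.
A valid assignment using 3 colors: v1=3, v2=1, v3=2, v4=1, v5=1, v6=2, v7=3, v8=2, v9=2, v10=3. Each edge has distinct colors on its endpoints.

3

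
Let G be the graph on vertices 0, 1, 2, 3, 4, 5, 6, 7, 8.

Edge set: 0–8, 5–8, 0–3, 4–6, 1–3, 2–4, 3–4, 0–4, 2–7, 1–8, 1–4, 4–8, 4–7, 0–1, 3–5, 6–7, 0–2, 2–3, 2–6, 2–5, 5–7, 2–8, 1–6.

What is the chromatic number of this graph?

4

2, 4, 6, 7 form a clique, so at least 4 colors are needed.
4 colors suffice: color a → {4, 5}; color b → {1, 2}; color c → {3, 6, 8}; color d → {0, 7}. Every edge joins two different colors.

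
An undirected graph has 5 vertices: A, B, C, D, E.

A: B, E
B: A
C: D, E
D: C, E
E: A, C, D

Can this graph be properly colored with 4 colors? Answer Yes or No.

Yes

The chromatic number is 3. C, D, E are mutually adjacent, so at least 3 colors are needed.
3 colors suffice: A=2, B=1, C=3, D=2, E=1.
Since 4 ≥ 3, a proper 4-coloring certainly exists.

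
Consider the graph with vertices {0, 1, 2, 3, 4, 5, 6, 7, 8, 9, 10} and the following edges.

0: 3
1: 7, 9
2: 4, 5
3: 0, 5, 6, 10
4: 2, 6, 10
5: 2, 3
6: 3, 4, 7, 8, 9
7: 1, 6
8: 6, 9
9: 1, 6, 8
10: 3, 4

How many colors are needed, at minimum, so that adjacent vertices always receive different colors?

3

6, 8, 9 are mutually adjacent, so at least 3 colors are needed.
A valid assignment using 3 colors: 0=red, 1=red, 2=green, 3=blue, 4=blue, 5=red, 6=red, 7=blue, 8=green, 9=blue, 10=red. No two adjacent vertices share a color.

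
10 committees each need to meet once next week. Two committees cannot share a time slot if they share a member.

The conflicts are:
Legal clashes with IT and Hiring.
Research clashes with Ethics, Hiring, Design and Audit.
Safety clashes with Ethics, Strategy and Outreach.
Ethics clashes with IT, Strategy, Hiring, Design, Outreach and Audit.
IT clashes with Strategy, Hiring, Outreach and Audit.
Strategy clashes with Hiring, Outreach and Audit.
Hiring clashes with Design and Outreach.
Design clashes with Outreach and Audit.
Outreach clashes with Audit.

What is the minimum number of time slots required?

5

Ethics, IT, Strategy, Outreach, Audit are mutually in conflict, so at least 5 time slots are needed.
5 time slots suffice: time slot 1 → {Legal, Ethics}; time slot 2 → {Safety, Hiring, Audit}; time slot 3 → {Research, Outreach}; time slot 4 → {Strategy, Design}; time slot 5 → {IT}. Every pair that conflicts lands in different time slots.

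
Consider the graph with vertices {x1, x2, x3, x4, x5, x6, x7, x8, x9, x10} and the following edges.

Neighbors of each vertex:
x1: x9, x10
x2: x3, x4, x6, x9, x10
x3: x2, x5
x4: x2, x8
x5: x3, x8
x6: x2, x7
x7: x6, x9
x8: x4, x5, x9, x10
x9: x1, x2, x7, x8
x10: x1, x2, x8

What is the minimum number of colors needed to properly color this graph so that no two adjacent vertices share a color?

3

The cycle x9-x2-x3-x5-x8-x9 has odd length 5, so it cannot be 2-colored; at least 3 colors are needed.
3 colors suffice: x1=red, x2=red, x3=blue, x4=blue, x5=green, x6=blue, x7=red, x8=red, x9=blue, x10=blue. Every edge joins two different colors.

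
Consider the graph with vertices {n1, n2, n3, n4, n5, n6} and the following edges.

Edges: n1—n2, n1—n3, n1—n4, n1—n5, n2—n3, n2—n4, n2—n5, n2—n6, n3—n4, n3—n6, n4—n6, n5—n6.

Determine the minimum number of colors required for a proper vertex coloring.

4

n2, n3, n4, n6 are pairwise adjacent (a clique of size 4), so at least 4 colors are needed.
4 colors suffice: color 1 → {n2}; color 2 → {n1, n6}; color 3 → {n3, n5}; color 4 → {n4}. No two adjacent vertices share a color.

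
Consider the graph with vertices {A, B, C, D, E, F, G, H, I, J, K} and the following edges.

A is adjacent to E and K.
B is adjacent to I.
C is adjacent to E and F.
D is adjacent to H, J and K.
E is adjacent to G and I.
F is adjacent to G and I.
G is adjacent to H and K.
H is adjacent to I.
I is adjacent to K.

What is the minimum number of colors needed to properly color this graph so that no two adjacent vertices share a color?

2

E and I are adjacent, so at least 2 colors are needed.
2 colors suffice: A=1, B=2, C=1, D=1, E=2, F=2, G=1, H=2, I=1, J=2, K=2. Every edge joins two different colors.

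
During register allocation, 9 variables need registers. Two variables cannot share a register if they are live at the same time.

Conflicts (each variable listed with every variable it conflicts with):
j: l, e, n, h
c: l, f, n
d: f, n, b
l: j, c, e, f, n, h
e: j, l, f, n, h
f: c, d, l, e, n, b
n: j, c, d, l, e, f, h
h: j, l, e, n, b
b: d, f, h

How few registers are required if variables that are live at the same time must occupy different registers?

5

j, l, e, n, h are mutually in conflict, so at least 5 registers are needed.
5 registers suffice: register 1 → {n, b}; register 2 → {f, h}; register 3 → {d, l}; register 4 → {c, e}; register 5 → {j}. Each listed conflict is separated.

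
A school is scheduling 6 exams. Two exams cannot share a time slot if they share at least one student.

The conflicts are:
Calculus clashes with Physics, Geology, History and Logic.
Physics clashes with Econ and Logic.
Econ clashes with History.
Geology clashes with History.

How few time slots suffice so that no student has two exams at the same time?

Calculus, Geology, History pairwise conflict, so at least 3 time slots are needed.
3 time slots suffice: time slot 1 → {Calculus, Econ}; time slot 2 → {Physics, History}; time slot 3 → {Geology, Logic}. Every pair that conflicts lands in different time slots.

3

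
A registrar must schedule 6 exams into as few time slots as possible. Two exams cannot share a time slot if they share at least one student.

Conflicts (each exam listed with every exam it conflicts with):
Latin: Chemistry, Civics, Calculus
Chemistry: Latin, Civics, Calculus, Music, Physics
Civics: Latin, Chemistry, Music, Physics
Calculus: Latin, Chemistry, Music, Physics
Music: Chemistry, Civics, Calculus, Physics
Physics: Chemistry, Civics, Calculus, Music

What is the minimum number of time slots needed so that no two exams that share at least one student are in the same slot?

4

Chemistry, Civics, Music, Physics are mutually in conflict, so at least 4 time slots are needed.
4 time slots suffice: time slot 1 → {Chemistry}; time slot 2 → {Civics, Calculus}; time slot 3 → {Latin, Physics}; time slot 4 → {Music}. Every pair that conflicts lands in different time slots.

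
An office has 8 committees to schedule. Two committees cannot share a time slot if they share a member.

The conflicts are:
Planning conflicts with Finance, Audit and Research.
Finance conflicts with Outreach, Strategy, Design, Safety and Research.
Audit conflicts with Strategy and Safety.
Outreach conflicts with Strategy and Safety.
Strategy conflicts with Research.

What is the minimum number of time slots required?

3

Planning, Finance, Research are mutually in conflict, so at least 3 time slots are needed.
3 time slots suffice: time slot 1 → {Finance, Audit}; time slot 2 → {Planning, Strategy, Design, Safety}; time slot 3 → {Outreach, Research}. Every pair that conflicts lands in different time slots.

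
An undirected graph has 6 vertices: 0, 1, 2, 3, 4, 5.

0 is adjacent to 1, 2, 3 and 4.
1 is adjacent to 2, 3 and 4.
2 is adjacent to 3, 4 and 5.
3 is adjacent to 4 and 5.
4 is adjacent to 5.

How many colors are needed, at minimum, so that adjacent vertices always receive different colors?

0, 1, 2, 3, 4 are pairwise adjacent (a clique of size 5), so at least 5 colors are needed.
5 colors suffice: color a → {2}; color b → {3}; color c → {4}; color d → {0, 5}; color e → {1}. Each edge has distinct colors on its endpoints.

5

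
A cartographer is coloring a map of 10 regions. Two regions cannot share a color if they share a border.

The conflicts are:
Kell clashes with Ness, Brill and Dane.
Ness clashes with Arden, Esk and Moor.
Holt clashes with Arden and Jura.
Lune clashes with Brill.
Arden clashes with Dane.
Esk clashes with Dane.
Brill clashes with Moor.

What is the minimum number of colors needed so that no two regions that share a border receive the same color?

2

Ness and Arden conflict, so at least 2 colors are needed.
2 colors suffice: color 1 → {Ness, Holt, Brill, Dane}; color 2 → {Kell, Lune, Arden, Esk, Jura, Moor}. No two conflicting regions share a color.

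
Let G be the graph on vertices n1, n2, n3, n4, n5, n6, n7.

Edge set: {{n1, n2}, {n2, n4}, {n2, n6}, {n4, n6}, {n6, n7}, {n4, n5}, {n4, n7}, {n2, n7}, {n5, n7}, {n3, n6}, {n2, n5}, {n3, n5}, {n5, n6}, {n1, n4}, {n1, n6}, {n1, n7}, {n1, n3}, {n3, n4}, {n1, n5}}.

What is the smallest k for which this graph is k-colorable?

n1, n2, n4, n5, n6, n7 form a clique, so at least 6 colors are needed.
6 colors suffice: color 1 → {n4}; color 2 → {n1}; color 3 → {n5}; color 4 → {n6}; color 5 → {n3, n7}; color 6 → {n2}. No two adjacent vertices share a color.

6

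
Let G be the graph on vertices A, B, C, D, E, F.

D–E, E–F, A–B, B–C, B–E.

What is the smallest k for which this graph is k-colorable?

B and C are adjacent, so at least 2 colors are needed.
2 colors suffice: color 1 → {B, D, F}; color 2 → {A, C, E}. No two adjacent vertices share a color.

2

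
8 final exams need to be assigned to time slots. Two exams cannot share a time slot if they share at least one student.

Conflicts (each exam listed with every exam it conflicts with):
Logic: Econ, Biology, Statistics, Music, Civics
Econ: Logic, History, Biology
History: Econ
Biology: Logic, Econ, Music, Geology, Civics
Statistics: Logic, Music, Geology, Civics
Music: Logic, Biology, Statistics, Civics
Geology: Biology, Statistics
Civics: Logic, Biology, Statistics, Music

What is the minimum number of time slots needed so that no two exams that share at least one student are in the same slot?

4

Logic, Biology, Music, Civics pairwise conflict, so at least 4 time slots are needed.
A valid assignment using 4 time slots: Logic=1, Econ=3, History=1, Biology=2, Statistics=2, Music=3, Geology=1, Civics=4. No two conflicting exams share a time slot.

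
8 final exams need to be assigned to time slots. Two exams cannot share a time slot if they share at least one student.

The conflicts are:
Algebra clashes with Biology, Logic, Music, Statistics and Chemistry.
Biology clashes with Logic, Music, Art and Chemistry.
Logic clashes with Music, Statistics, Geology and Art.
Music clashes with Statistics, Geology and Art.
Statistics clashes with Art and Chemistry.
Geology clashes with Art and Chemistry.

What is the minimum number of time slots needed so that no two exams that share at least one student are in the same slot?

Algebra, Biology, Logic, Music pairwise conflict, so at least 4 time slots are needed.
4 time slots suffice: time slot 1 → {Music, Chemistry}; time slot 2 → {Logic}; time slot 3 → {Algebra, Art}; time slot 4 → {Biology, Statistics, Geology}. Every pair that conflicts lands in different time slots.

4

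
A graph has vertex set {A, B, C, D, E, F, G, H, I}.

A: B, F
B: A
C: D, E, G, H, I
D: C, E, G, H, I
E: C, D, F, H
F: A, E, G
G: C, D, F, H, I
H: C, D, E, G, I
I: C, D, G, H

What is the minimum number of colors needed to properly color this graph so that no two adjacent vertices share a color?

5

C, D, G, H, I are mutually adjacent (a clique of size 5), so at least 5 colors are needed.
5 colors suffice: color red → {B, F, H}; color blue → {A, D}; color green → {C}; color yellow → {E, G}; color purple → {I}. Every edge joins two different colors.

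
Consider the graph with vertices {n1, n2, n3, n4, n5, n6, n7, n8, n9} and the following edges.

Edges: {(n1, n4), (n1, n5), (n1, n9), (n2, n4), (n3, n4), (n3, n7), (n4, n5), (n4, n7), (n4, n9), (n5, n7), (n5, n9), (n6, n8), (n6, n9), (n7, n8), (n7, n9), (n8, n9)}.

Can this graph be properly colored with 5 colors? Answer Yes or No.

The chromatic number is 4. n1, n4, n5, n9 are mutually adjacent (a clique of size 4), so at least 4 colors are needed.
4 colors suffice: color 1 → {n4, n8}; color 2 → {n2, n3, n9}; color 3 → {n1, n6, n7}; color 4 → {n5}.
Since 5 ≥ 4, a proper 5-coloring certainly exists.

Yes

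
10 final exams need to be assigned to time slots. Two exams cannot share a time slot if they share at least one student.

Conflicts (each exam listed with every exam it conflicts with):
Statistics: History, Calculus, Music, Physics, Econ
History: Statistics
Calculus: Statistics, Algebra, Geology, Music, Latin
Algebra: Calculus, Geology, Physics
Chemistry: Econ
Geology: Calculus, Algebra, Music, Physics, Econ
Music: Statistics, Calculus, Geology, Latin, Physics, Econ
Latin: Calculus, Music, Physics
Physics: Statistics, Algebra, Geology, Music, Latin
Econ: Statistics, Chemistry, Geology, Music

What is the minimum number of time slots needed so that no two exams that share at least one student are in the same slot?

Calculus, Music, Latin pairwise conflict, so at least 3 time slots are needed.
3 time slots suffice: time slot 1 → {History, Algebra, Chemistry, Music}; time slot 2 → {Calculus, Physics, Econ}; time slot 3 → {Statistics, Geology, Latin}. Every pair that conflicts lands in different time slots.

3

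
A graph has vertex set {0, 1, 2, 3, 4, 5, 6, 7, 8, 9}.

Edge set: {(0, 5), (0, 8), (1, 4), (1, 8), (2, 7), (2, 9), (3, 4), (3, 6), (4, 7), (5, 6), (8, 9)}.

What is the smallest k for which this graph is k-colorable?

3

The cycle 5-6-3-4-1-8-0-5 has odd length 7, so it cannot be 2-colored; at least 3 colors are needed.
A valid assignment using 3 colors: 0=blue, 1=blue, 2=red, 3=blue, 4=red, 5=red, 6=green, 7=blue, 8=red, 9=blue. Each edge has distinct colors on its endpoints.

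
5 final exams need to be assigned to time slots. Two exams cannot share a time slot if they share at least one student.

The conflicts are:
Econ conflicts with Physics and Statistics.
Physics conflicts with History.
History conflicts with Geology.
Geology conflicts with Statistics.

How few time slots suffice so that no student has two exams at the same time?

The cycle Econ-Physics-History-Geology-Statistics-Econ has odd length 5, so it cannot be 2-colored; at least 3 time slots are needed.
3 time slots suffice: time slot 1 → {History, Statistics}; time slot 2 → {Physics, Geology}; time slot 3 → {Econ}. No two conflicting exams share a time slot.

3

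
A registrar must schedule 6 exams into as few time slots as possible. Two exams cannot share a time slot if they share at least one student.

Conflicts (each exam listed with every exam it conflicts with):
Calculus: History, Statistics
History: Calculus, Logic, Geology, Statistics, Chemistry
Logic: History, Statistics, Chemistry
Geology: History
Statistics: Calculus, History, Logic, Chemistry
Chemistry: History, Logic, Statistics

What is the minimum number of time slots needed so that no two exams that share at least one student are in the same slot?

History, Logic, Statistics, Chemistry are mutually in conflict, so at least 4 time slots are needed.
Using 4 time slots: Calculus=3, History=1, Logic=3, Geology=2, Statistics=2, Chemistry=4. No two conflicting exams share a time slot.

4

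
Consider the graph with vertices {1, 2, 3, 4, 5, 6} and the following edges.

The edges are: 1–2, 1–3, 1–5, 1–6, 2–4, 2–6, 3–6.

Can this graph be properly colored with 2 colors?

1, 2, 6 are mutually adjacent, so at least 3 colors are needed.
So 2 colors are not enough.

No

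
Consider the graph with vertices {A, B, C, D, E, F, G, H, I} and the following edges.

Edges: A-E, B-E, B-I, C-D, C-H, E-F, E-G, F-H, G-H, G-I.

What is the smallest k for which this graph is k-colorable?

2

F and H are adjacent, so at least 2 colors are needed.
2 colors suffice: A=blue, B=blue, C=blue, D=red, E=red, F=blue, G=blue, H=red, I=red. Every edge joins two different colors.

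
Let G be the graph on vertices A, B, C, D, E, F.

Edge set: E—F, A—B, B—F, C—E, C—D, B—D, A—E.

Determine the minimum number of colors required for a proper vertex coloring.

3

The cycle A-E-C-D-B-A has odd length 5, so it cannot be 2-colored; at least 3 colors are needed.
One proper 3-coloring: A=2, B=1, C=2, D=3, E=1, F=2. No two adjacent vertices share a color.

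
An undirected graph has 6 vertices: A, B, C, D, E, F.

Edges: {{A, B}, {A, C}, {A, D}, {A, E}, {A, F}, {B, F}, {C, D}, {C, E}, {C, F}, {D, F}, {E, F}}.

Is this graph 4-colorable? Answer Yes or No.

Yes

The chromatic number is 4. A, C, E, F are mutually adjacent (a clique of size 4), so at least 4 colors are needed.
4 colors suffice: color 1 → {A}; color 2 → {F}; color 3 → {B, C}; color 4 → {D, E}.
That is already a proper 4-coloring.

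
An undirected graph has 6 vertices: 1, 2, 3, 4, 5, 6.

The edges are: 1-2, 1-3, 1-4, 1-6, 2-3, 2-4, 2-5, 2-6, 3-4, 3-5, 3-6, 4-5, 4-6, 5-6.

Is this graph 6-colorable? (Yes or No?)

Yes

The chromatic number is 5. 1, 2, 3, 4, 6 are mutually adjacent (a clique of size 5), so at least 5 colors are needed.
5 colors suffice: color a → {4}; color b → {6}; color c → {3}; color d → {2}; color e → {1, 5}.
Since 6 ≥ 5, a proper 6-coloring certainly exists.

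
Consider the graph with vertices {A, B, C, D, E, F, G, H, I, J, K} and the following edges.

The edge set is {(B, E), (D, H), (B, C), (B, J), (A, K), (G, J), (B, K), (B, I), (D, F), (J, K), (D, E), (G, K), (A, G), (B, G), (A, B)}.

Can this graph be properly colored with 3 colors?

B, G, J, K are mutually adjacent (a clique of size 4), so at least 4 colors are needed.
So 3 colors are not enough.

No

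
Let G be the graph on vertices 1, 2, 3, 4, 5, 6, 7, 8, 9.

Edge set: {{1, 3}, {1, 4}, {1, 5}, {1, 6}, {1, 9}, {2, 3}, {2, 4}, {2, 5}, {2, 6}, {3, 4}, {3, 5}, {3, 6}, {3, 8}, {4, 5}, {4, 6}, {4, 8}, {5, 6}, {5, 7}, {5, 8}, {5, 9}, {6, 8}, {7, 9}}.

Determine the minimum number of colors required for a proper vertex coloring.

3, 4, 5, 6, 8 form a clique, so at least 5 colors are needed.
5 colors suffice: 1=purple, 2=purple, 3=green, 4=yellow, 5=red, 6=blue, 7=green, 8=purple, 9=blue. No two adjacent vertices share a color.

5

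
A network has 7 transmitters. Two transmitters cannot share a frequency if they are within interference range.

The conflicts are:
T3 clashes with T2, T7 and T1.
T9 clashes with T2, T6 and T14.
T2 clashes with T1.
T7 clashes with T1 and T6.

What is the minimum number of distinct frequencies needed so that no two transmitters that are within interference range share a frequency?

T3, T2, T1 pairwise conflict, so at least 3 frequencies are needed.
3 frequencies suffice: T3=1, T9=1, T2=3, T7=3, T1=2, T6=2, T14=2. No two conflicting transmitters share a frequency.

3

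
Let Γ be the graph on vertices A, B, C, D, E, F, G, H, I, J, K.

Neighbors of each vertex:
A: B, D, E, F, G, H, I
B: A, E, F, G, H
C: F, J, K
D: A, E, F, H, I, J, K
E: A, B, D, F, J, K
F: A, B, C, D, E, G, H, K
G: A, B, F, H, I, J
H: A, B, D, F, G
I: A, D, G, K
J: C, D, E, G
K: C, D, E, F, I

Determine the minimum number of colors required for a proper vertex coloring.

A, B, F, G, H are pairwise adjacent (a clique of size 5), so at least 5 colors are needed.
5 colors suffice: color red → {F, I, J}; color blue → {A, K}; color green → {C, D, G}; color yellow → {E, H}; color purple → {B}. No two adjacent vertices share a color.

5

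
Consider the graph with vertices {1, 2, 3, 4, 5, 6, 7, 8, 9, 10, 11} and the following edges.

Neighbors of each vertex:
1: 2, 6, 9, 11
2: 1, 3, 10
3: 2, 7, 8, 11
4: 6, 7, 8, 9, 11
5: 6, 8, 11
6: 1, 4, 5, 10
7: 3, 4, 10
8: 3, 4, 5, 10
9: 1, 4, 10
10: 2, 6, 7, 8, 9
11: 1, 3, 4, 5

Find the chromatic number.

3 and 11 are adjacent, so at least 2 colors are needed.
One proper 2-coloring: 1=a, 2=b, 3=a, 4=a, 5=a, 6=b, 7=b, 8=b, 9=b, 10=a, 11=b. No two adjacent vertices share a color.

2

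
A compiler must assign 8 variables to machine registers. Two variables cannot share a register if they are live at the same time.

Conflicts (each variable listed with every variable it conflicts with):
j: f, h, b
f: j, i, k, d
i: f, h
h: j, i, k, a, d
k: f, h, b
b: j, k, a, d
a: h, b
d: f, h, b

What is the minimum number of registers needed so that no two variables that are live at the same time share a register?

2

k and b conflict, so at least 2 registers are needed.
2 registers suffice: register 1 → {f, h, b}; register 2 → {j, i, k, a, d}. Every pair that conflicts lands in different registers.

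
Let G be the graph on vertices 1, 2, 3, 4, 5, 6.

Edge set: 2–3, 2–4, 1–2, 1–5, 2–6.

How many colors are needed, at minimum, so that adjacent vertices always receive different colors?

2

2 and 6 are adjacent, so at least 2 colors are needed.
2 colors suffice: color a → {2, 5}; color b → {1, 3, 4, 6}. Every edge joins two different colors.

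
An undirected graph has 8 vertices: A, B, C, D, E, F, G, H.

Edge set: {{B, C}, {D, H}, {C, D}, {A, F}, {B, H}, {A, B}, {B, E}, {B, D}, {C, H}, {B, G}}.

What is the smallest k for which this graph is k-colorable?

4

B, C, D, H are pairwise adjacent (a clique of size 4), so at least 4 colors are needed.
4 colors suffice: color red → {B, F}; color blue → {A, E, G, H}; color green → {C}; color yellow → {D}. No two adjacent vertices share a color.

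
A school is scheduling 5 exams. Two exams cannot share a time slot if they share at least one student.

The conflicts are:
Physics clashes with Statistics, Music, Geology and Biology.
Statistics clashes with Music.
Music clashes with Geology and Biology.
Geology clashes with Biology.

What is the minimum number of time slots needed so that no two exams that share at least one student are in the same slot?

4

Physics, Music, Geology, Biology all conflict with each other, so at least 4 time slots are needed.
A valid assignment using 4 time slots: Physics=2, Statistics=3, Music=1, Geology=3, Biology=4. No two conflicting exams share a time slot.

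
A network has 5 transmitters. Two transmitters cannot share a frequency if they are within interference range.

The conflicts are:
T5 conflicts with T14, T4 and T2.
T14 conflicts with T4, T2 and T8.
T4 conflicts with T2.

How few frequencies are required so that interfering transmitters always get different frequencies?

T5, T14, T4, T2 all conflict with each other, so at least 4 frequencies are needed.
4 frequencies suffice: frequency 1 → {T14}; frequency 2 → {T2, T8}; frequency 3 → {T4}; frequency 4 → {T5}. No two conflicting transmitters share a frequency.

4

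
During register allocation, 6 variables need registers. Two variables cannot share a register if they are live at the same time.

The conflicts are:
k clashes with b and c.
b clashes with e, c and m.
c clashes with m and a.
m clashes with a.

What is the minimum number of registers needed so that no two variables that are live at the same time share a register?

b, c, m all conflict with each other, so at least 3 registers are needed.
A valid assignment using 3 registers: k=3, b=1, e=2, c=2, m=3, a=1. No two conflicting variables share a register.

3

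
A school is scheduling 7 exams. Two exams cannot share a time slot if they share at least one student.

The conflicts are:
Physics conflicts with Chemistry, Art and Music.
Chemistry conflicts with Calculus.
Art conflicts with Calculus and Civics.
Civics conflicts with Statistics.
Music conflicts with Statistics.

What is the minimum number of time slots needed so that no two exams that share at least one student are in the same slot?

The cycle Statistics-Civics-Art-Physics-Music-Statistics has odd length 5, so it cannot be 2-colored; at least 3 time slots are needed.
3 time slots suffice: time slot 1 → {Chemistry, Art, Statistics}; time slot 2 → {Physics, Calculus, Civics}; time slot 3 → {Music}. No two conflicting exams share a time slot.

3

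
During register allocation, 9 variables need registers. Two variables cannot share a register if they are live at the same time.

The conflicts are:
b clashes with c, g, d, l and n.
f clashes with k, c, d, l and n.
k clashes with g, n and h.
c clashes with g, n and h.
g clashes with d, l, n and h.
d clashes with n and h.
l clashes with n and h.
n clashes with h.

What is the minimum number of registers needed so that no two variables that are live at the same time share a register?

4

b, c, g, n pairwise conflict, so at least 4 registers are needed.
4 registers suffice: b=3, f=2, k=4, c=4, g=2, d=4, l=4, n=1, h=3. No two conflicting variables share a register.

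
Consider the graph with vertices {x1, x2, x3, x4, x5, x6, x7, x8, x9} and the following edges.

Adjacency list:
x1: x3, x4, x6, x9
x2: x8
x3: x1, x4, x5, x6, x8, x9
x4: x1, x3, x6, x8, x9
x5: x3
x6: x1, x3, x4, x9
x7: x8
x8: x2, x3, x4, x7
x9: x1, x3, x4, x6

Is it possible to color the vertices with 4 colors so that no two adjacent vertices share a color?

x1, x3, x4, x6, x9 are mutually adjacent (a clique of size 5), so at least 5 colors are needed.
So 4 colors are not enough.

No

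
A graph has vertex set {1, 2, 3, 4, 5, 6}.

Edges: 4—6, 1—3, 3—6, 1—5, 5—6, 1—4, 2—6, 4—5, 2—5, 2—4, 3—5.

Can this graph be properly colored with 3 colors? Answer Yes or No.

2, 4, 5, 6 are mutually adjacent (a clique of size 4), so at least 4 colors are needed.
So 3 colors are not enough.

No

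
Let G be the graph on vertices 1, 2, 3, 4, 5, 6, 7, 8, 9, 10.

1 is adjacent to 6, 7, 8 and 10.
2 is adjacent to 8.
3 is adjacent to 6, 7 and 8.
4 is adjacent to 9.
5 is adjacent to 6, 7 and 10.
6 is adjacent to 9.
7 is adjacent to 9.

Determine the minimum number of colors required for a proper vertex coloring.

4 and 9 are adjacent, so at least 2 colors are needed.
A valid assignment using 2 colors: 1=b, 2=b, 3=b, 4=a, 5=b, 6=a, 7=a, 8=a, 9=b, 10=a. Each edge has distinct colors on its endpoints.

2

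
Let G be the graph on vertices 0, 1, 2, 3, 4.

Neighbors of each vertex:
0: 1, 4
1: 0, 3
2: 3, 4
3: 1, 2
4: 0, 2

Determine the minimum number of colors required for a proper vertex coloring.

The cycle 4-0-1-3-2-4 has odd length 5, so it cannot be 2-colored; at least 3 colors are needed.
3 colors suffice: 0=blue, 1=red, 2=red, 3=blue, 4=green. Each edge has distinct colors on its endpoints.

3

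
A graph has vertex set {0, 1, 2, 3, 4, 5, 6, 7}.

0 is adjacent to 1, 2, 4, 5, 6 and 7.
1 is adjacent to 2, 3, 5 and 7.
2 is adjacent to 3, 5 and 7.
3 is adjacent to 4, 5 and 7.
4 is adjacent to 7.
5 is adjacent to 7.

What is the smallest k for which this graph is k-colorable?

1, 2, 3, 5, 7 form a clique, so at least 5 colors are needed.
A valid assignment using 5 colors: 0=b, 1=d, 2=c, 3=b, 4=c, 5=e, 6=a, 7=a. Each edge has distinct colors on its endpoints.

5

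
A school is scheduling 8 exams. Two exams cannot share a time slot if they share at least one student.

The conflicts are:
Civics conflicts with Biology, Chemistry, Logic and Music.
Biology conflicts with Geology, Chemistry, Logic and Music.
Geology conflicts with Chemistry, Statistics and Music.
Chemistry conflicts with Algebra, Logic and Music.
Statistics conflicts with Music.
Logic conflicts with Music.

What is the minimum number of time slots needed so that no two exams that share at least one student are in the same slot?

5

Civics, Biology, Chemistry, Logic, Music pairwise conflict, so at least 5 time slots are needed.
5 time slots suffice: Civics=5, Biology=3, Geology=4, Chemistry=1, Statistics=1, Algebra=2, Logic=4, Music=2. Each listed conflict is separated.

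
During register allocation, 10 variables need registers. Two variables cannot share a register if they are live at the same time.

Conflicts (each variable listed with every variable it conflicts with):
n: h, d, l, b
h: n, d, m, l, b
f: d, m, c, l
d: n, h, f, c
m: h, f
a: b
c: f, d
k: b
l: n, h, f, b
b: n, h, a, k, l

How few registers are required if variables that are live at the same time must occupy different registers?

4

n, h, l, b are mutually in conflict, so at least 4 registers are needed.
4 registers suffice: register 1 → {h, f, a, k}; register 2 → {d, m, b}; register 3 → {n, c}; register 4 → {l}. Every pair that conflicts lands in different registers.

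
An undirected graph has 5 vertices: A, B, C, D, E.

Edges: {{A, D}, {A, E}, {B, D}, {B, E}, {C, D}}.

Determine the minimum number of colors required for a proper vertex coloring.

A and D are adjacent, so at least 2 colors are needed.
2 colors suffice: color red → {D, E}; color blue → {A, B, C}. No two adjacent vertices share a color.

2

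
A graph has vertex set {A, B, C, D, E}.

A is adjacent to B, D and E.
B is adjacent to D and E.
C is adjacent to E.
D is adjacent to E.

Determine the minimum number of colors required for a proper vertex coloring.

A, B, D, E are pairwise adjacent (a clique of size 4), so at least 4 colors are needed.
4 colors suffice: A=4, B=3, C=2, D=2, E=1. Each edge has distinct colors on its endpoints.

4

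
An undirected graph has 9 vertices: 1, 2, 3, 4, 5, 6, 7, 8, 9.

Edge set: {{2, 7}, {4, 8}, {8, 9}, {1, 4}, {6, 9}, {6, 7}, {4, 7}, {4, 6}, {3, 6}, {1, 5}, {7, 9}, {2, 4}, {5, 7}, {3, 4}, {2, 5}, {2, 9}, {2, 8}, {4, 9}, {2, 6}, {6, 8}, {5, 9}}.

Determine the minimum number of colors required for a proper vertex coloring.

5

2, 4, 6, 7, 9 are pairwise adjacent (a clique of size 5), so at least 5 colors are needed.
5 colors suffice: color a → {4, 5}; color b → {1, 3, 9}; color c → {6}; color d → {2}; color e → {7, 8}. No two adjacent vertices share a color.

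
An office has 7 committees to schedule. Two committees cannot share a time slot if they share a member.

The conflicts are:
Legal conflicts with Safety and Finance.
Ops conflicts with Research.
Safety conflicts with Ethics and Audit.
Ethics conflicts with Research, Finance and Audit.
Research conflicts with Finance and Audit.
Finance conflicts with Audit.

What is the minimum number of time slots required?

4

Ethics, Research, Finance, Audit all conflict with each other, so at least 4 time slots are needed.
A valid assignment using 4 time slots: Legal=1, Ops=1, Safety=2, Ethics=1, Research=3, Finance=2, Audit=4. No two conflicting committees share a time slot.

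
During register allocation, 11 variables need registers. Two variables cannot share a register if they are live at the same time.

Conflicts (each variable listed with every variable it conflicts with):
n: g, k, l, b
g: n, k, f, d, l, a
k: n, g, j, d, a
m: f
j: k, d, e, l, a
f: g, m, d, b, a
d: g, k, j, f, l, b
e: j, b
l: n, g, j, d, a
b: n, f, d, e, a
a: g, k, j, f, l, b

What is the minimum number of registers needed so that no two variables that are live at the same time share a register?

f, b, a are mutually in conflict, so at least 3 registers are needed.
3 registers suffice: n=2, g=1, k=3, m=1, j=1, f=3, d=2, e=2, l=3, b=1, a=2. Every pair that conflicts lands in different registers.

3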